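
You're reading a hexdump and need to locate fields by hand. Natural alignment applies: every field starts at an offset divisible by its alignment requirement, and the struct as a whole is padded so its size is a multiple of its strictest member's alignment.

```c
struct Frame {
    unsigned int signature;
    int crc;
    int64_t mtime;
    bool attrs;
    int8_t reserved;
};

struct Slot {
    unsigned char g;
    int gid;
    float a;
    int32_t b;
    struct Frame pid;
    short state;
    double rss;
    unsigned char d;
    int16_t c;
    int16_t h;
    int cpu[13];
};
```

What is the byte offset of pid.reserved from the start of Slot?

33

Frame: signature at 0 (size 4, align 4) → ends 4; crc at 4 (size 4, align 4) → ends 8; mtime at 8 (size 8, align 8) → ends 16; attrs at 16 (size 1, align 1) → ends 17; reserved at 17 (size 1, align 1) → ends 18; tail pad 6 to reach multiple of 8; total 24 bytes, alignment 8
g at 0 (size 1, align 1) → ends 1
pad 3 to align 4 for gid
gid at 4 (size 4, align 4) → ends 8
a at 8 (size 4, align 4) → ends 12
b at 12 (size 4, align 4) → ends 16
pid at 16 (size 24, align 8) → ends 40
within Frame: reserved at 17
16 + 17 = 33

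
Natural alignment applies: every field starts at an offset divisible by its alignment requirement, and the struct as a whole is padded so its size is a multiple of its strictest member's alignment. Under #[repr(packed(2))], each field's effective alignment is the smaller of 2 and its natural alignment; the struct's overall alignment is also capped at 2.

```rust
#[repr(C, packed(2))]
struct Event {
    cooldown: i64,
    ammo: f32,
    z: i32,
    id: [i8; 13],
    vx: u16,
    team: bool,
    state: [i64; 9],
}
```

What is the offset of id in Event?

16

0..8  cooldown  (8B, 2-aligned)
8..12  ammo  (4B, 2-aligned)
12..16  z  (4B, 2-aligned)
16..29  id  (13B, 1-aligned)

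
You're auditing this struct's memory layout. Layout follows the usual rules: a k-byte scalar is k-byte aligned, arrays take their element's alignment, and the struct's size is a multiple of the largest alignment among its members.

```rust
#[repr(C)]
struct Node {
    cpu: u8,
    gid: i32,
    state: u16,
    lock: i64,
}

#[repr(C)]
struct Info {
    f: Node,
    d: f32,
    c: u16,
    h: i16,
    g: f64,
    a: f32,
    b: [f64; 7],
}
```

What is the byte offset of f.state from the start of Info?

Node: cpu at 0 (size 1, align 1) → ends 1; pad 3 to align 4 for gid; gid at 4 (size 4, align 4) → ends 8; state at 8 (size 2, align 2) → ends 10; pad 6 to align 8 for lock; lock at 16 (size 8, align 8) → ends 24; total 24 bytes, alignment 8
f at 0 (size 24, align 8) → ends 24
within Node: state at 8
0 + 8 = 8

8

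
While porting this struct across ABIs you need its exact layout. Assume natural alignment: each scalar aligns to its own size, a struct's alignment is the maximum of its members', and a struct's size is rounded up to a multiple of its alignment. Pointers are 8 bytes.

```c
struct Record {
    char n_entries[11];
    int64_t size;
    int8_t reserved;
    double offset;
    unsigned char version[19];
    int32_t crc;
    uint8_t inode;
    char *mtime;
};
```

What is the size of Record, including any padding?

80

0..11  n_entries  (11B, 1-aligned)
11..16  -- padding (5B)
16..24  size  (8B, 8-aligned)
24..25  reserved  (1B, 1-aligned)
25..32  -- padding (7B)
32..40  offset  (8B, 8-aligned)
40..59  version  (19B, 1-aligned)
59..60  -- padding (1B)
60..64  crc  (4B, 4-aligned)
64..65  inode  (1B, 1-aligned)
65..72  -- padding (7B)
72..80  mtime  (8B, 8-aligned)
sizeof = 80, alignof = 8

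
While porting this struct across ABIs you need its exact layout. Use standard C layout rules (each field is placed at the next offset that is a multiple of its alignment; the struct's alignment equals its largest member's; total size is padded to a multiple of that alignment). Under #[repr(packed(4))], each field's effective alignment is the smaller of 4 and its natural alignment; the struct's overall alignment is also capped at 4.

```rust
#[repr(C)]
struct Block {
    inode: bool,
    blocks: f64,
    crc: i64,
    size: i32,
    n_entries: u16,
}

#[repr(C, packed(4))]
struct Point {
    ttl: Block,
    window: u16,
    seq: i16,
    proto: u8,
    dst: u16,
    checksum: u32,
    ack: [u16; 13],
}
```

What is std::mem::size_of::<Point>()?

72 bytes

Block: @0: inode [1B, align 1] → 1; +7 pad (align 8); @8: blocks [8B, align 8] → 16; @16: crc [8B, align 8] → 24; @24: size [4B, align 4] → 28; @28: n_entries [2B, align 2] → 30; +2 tail pad (align 8); size 32, align 8
@0: ttl [32B, align 4] → 32
@32: window [2B, align 2] → 34
@34: seq [2B, align 2] → 36
@36: proto [1B, align 1] → 37
+1 pad (align 2)
@38: dst [2B, align 2] → 40
@40: checksum [4B, align 4] → 44
@44: ack [26B, align 2] → 70
+2 tail pad (align 4)
size 72, align 4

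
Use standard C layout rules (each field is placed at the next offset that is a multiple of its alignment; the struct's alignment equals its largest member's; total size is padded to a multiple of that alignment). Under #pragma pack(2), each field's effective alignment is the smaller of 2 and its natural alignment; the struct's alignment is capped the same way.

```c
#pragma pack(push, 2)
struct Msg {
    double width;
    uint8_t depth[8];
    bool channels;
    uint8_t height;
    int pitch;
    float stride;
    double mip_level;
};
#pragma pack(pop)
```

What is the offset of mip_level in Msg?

26

0..8  width  (8B, 2-aligned)
8..16  depth  (8B, 1-aligned)
16..17  channels  (1B, 1-aligned)
17..18  height  (1B, 1-aligned)
18..22  pitch  (4B, 2-aligned)
22..26  stride  (4B, 2-aligned)
26..34  mip_level  (8B, 2-aligned)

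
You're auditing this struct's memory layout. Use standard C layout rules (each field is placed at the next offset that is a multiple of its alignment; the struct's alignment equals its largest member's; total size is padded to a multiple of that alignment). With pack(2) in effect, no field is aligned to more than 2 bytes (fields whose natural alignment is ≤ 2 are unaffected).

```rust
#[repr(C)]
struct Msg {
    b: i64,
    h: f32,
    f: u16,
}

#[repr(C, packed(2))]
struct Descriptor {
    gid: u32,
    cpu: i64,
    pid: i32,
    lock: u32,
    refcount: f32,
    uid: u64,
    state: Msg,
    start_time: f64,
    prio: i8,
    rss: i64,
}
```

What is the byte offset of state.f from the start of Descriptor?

Msg: @0: b [8B, align 8] → 8; @8: h [4B, align 4] → 12; @12: f [2B, align 2] → 14; +2 tail pad (align 8); size 16, align 8
@0: gid [4B, align 2] → 4
@4: cpu [8B, align 2] → 12
@12: pid [4B, align 2] → 16
@16: lock [4B, align 2] → 20
@20: refcount [4B, align 2] → 24
@24: uid [8B, align 2] → 32
@32: state [16B, align 2] → 48
within Msg: f at 12
32 + 12 = 44

44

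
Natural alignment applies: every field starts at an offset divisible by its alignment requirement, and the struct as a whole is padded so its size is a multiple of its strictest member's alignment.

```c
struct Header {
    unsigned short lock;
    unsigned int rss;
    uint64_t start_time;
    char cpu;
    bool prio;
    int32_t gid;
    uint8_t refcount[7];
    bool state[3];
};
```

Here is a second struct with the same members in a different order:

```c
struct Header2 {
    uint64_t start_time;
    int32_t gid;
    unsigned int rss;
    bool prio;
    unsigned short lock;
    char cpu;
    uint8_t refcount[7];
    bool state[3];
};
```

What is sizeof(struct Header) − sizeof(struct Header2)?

8

@0: lock [2B, align 2] → 2
+2 pad (align 4)
@4: rss [4B, align 4] → 8
@8: start_time [8B, align 8] → 16
@16: cpu [1B, align 1] → 17
@17: prio [1B, align 1] → 18
+2 pad (align 4)
@20: gid [4B, align 4] → 24
@24: refcount [7B, align 1] → 31
@31: state [3B, align 1] → 34
+6 tail pad (align 8)
size 40, align 8
— Header2 —
@0: start_time [8B, align 8] → 8
@8: gid [4B, align 4] → 12
@12: rss [4B, align 4] → 16
@16: prio [1B, align 1] → 17
+1 pad (align 2)
@18: lock [2B, align 2] → 20
@20: cpu [1B, align 1] → 21
@21: refcount [7B, align 1] → 28
@28: state [3B, align 1] → 31
+1 tail pad (align 8)
size 32, align 8
40 − 32 = 8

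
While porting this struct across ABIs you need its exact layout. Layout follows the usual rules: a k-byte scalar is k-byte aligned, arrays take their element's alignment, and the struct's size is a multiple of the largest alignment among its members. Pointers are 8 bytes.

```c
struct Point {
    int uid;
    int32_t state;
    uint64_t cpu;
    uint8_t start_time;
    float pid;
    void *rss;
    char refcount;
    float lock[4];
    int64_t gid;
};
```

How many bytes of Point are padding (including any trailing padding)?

10

0..4  uid  (4B, 4-aligned)
4..8  state  (4B, 4-aligned)
8..16  cpu  (8B, 8-aligned)
16..17  start_time  (1B, 1-aligned)
17..20  -- padding (3B)
20..24  pid  (4B, 4-aligned)
24..32  rss  (8B, 8-aligned)
32..33  refcount  (1B, 1-aligned)
33..36  -- padding (3B)
36..52  lock  (16B, 4-aligned)
52..56  -- padding (4B)
56..64  gid  (8B, 8-aligned)
sizeof = 64, alignof = 8
data bytes 54, size 64 → padding 10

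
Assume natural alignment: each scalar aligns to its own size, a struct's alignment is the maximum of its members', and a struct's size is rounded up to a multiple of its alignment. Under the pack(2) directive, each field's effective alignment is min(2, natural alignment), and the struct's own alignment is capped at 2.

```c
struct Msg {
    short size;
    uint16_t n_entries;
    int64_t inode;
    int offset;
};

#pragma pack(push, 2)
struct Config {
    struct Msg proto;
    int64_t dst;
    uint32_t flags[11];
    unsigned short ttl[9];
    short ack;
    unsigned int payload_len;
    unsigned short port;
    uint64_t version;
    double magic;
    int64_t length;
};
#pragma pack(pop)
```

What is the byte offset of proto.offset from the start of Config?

Msg: size at 0 (size 2, align 2) → ends 2; n_entries at 2 (size 2, align 2) → ends 4; pad 4 to align 8 for inode; inode at 8 (size 8, align 8) → ends 16; offset at 16 (size 4, align 4) → ends 20; tail pad 4 to reach multiple of 8; total 24 bytes, alignment 8
proto at 0 (size 24, align 2) → ends 24
within Msg: offset at 16
0 + 16 = 16

16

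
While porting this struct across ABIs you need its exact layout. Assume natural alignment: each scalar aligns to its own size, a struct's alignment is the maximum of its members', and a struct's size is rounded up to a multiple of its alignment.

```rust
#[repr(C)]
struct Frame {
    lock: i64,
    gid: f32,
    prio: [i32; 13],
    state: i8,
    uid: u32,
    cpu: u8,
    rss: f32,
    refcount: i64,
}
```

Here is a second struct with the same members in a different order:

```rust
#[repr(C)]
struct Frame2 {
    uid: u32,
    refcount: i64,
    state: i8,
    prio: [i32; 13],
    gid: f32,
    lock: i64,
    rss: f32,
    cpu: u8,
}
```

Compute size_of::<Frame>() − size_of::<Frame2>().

-8

0..8  lock  (8B, 8-aligned)
8..12  gid  (4B, 4-aligned)
12..64  prio  (52B, 4-aligned)
64..65  state  (1B, 1-aligned)
65..68  -- padding (3B)
68..72  uid  (4B, 4-aligned)
72..73  cpu  (1B, 1-aligned)
73..76  -- padding (3B)
76..80  rss  (4B, 4-aligned)
80..88  refcount  (8B, 8-aligned)
sizeof = 88, alignof = 8
— Frame2 —
0..4  uid  (4B, 4-aligned)
4..8  -- padding (4B)
8..16  refcount  (8B, 8-aligned)
16..17  state  (1B, 1-aligned)
17..20  -- padding (3B)
20..72  prio  (52B, 4-aligned)
72..76  gid  (4B, 4-aligned)
76..80  -- padding (4B)
80..88  lock  (8B, 8-aligned)
88..92  rss  (4B, 4-aligned)
92..93  cpu  (1B, 1-aligned)
93..96  -- tail padding (3B)
sizeof = 96, alignof = 8
88 − 96 = -8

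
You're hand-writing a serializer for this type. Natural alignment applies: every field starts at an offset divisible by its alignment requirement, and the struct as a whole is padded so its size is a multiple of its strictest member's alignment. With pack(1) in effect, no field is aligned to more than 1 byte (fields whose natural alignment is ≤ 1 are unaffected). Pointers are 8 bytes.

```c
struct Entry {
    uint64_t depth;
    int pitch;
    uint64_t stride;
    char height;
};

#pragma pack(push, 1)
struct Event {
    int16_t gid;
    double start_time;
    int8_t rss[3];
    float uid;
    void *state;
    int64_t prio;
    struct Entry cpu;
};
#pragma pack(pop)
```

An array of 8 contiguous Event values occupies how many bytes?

520

Entry: @0: depth [8B, align 8] → 8; @8: pitch [4B, align 4] → 12; +4 pad (align 8); @16: stride [8B, align 8] → 24; @24: height [1B, align 1] → 25; +7 tail pad (align 8); size 32, align 8
@0: gid [2B, align 1] → 2
@2: start_time [8B, align 1] → 10
@10: rss [3B, align 1] → 13
@13: uid [4B, align 1] → 17
@17: state [8B, align 1] → 25
@25: prio [8B, align 1] → 33
@33: cpu [32B, align 1] → 65
size 65, align 1
array of 8: 8 × 65 = 520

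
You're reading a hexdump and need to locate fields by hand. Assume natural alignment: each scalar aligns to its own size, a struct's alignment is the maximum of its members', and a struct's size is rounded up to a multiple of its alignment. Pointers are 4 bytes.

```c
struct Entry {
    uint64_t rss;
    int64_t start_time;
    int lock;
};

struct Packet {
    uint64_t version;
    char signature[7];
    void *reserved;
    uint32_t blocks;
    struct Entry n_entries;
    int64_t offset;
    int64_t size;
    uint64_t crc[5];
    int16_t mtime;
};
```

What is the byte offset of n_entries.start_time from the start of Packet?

32

Entry: @0: rss [8B, align 8] → 8; @8: start_time [8B, align 8] → 16; @16: lock [4B, align 4] → 20; +4 tail pad (align 8); size 24, align 8
@0: version [8B, align 8] → 8
@8: signature [7B, align 1] → 15
+1 pad (align 4)
@16: reserved [4B, align 4] → 20
@20: blocks [4B, align 4] → 24
@24: n_entries [24B, align 8] → 48
within Entry: start_time at 8
24 + 8 = 32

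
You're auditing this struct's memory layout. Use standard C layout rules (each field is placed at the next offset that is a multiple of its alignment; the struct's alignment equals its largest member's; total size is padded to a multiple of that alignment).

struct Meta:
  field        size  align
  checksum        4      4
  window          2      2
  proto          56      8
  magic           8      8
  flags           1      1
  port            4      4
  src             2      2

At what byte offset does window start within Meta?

@0: checksum [4B, align 4] → 4
@4: window [2B, align 2] → 6

4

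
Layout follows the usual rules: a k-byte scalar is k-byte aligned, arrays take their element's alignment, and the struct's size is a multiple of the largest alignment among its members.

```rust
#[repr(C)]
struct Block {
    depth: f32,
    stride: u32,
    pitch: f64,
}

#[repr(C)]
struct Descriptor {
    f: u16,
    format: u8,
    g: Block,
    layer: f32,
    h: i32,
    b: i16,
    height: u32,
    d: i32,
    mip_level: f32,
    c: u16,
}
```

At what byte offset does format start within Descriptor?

Block: @0: depth [4B, align 4] → 4; @4: stride [4B, align 4] → 8; @8: pitch [8B, align 8] → 16; size 16, align 8
@0: f [2B, align 2] → 2
@2: format [1B, align 1] → 3

2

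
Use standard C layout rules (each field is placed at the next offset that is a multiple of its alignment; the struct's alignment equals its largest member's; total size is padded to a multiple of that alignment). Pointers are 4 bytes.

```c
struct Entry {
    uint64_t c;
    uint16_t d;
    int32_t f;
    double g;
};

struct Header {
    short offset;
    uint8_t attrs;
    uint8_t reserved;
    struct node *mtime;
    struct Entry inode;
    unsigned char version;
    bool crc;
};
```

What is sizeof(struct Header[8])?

320

Entry: @0: c [8B, align 8] → 8; @8: d [2B, align 2] → 10; +2 pad (align 4); @12: f [4B, align 4] → 16; @16: g [8B, align 8] → 24; size 24, align 8
@0: offset [2B, align 2] → 2
@2: attrs [1B, align 1] → 3
@3: reserved [1B, align 1] → 4
@4: mtime [4B, align 4] → 8
@8: inode [24B, align 8] → 32
@32: version [1B, align 1] → 33
@33: crc [1B, align 1] → 34
+6 tail pad (align 8)
size 40, align 8
array of 8: 8 × 40 = 320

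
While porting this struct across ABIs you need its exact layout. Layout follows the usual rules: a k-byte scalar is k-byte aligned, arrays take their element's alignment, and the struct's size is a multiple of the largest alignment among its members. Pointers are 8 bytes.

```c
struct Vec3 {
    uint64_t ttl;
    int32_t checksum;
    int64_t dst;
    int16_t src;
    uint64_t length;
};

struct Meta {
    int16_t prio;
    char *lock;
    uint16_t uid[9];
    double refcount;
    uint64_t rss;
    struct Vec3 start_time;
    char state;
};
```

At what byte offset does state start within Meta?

96

Vec3: ttl at 0 (size 8, align 8) → ends 8; checksum at 8 (size 4, align 4) → ends 12; pad 4 to align 8 for dst; dst at 16 (size 8, align 8) → ends 24; src at 24 (size 2, align 2) → ends 26; pad 6 to align 8 for length; length at 32 (size 8, align 8) → ends 40; total 40 bytes, alignment 8
prio at 0 (size 2, align 2) → ends 2
pad 6 to align 8 for lock
lock at 8 (size 8, align 8) → ends 16
uid at 16 (size 18, align 2) → ends 34
pad 6 to align 8 for refcount
refcount at 40 (size 8, align 8) → ends 48
rss at 48 (size 8, align 8) → ends 56
start_time at 56 (size 40, align 8) → ends 96
state at 96 (size 1, align 1) → ends 97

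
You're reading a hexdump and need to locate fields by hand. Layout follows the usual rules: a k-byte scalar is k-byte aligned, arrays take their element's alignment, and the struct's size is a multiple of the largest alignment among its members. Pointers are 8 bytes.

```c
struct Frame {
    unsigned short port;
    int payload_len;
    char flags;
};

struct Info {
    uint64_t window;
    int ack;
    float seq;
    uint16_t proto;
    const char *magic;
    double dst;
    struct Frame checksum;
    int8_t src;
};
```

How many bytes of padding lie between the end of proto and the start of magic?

6

Frame: 0..2  port  (2B, 2-aligned); 2..4  -- padding (2B); 4..8  payload_len  (4B, 4-aligned); 8..9  flags  (1B, 1-aligned); 9..12  -- tail padding (3B); sizeof = 12, alignof = 4
0..8  window  (8B, 8-aligned)
8..12  ack  (4B, 4-aligned)
12..16  seq  (4B, 4-aligned)
16..18  proto  (2B, 2-aligned)
18..24  -- padding (6B)
24..32  magic  (8B, 8-aligned)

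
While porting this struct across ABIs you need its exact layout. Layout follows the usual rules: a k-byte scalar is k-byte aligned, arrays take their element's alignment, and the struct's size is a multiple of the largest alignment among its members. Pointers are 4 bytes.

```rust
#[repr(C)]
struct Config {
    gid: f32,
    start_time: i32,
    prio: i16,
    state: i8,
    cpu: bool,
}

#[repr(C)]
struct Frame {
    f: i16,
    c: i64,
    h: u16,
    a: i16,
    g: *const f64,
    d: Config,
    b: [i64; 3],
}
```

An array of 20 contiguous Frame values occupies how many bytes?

1280

Config: 0..4  gid  (4B, 4-aligned); 4..8  start_time  (4B, 4-aligned); 8..10  prio  (2B, 2-aligned); 10..11  state  (1B, 1-aligned); 11..12  cpu  (1B, 1-aligned); sizeof = 12, alignof = 4
0..2  f  (2B, 2-aligned)
2..8  -- padding (6B)
8..16  c  (8B, 8-aligned)
16..18  h  (2B, 2-aligned)
18..20  a  (2B, 2-aligned)
20..24  g  (4B, 4-aligned)
24..36  d  (12B, 4-aligned)
36..40  -- padding (4B)
40..64  b  (24B, 8-aligned)
sizeof = 64, alignof = 8
array of 20: 20 × 64 = 1280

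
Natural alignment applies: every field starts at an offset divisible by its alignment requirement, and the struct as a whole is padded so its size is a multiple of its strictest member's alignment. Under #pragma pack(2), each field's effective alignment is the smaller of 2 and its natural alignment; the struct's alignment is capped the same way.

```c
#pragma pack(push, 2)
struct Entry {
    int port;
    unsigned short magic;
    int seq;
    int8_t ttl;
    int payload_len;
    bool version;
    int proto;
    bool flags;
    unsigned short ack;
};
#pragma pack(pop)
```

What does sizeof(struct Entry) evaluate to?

port at 0 (size 4, align 2) → ends 4
magic at 4 (size 2, align 2) → ends 6
seq at 6 (size 4, align 2) → ends 10
ttl at 10 (size 1, align 1) → ends 11
pad 1 to align 2 for payload_len
payload_len at 12 (size 4, align 2) → ends 16
version at 16 (size 1, align 1) → ends 17
pad 1 to align 2 for proto
proto at 18 (size 4, align 2) → ends 22
flags at 22 (size 1, align 1) → ends 23
pad 1 to align 2 for ack
ack at 24 (size 2, align 2) → ends 26
total 26 bytes, alignment 2

26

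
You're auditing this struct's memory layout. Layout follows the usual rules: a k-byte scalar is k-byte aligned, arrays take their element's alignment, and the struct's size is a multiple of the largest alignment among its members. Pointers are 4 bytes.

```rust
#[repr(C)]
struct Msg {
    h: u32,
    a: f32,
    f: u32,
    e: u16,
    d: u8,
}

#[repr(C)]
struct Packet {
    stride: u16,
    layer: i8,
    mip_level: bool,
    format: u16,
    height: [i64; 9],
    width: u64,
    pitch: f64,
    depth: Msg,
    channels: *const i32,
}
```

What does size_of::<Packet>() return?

120 bytes

Msg: h at 0 (size 4, align 4) → ends 4; a at 4 (size 4, align 4) → ends 8; f at 8 (size 4, align 4) → ends 12; e at 12 (size 2, align 2) → ends 14; d at 14 (size 1, align 1) → ends 15; tail pad 1 to reach multiple of 4; total 16 bytes, alignment 4
stride at 0 (size 2, align 2) → ends 2
layer at 2 (size 1, align 1) → ends 3
mip_level at 3 (size 1, align 1) → ends 4
format at 4 (size 2, align 2) → ends 6
pad 2 to align 8 for height
height at 8 (size 72, align 8) → ends 80
width at 80 (size 8, align 8) → ends 88
pitch at 88 (size 8, align 8) → ends 96
depth at 96 (size 16, align 4) → ends 112
channels at 112 (size 4, align 4) → ends 116
tail pad 4 to reach multiple of 8
total 120 bytes, alignment 8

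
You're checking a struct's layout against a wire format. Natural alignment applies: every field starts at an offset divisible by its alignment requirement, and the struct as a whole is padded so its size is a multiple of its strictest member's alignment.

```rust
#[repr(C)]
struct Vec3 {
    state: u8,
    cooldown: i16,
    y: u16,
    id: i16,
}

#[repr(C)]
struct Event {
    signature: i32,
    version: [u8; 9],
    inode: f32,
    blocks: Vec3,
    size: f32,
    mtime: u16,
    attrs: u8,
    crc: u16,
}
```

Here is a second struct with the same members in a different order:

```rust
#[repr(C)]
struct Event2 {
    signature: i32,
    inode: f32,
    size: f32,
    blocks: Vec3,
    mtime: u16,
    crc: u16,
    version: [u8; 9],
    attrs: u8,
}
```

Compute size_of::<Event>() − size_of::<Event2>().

4

Vec3: @0: state [1B, align 1] → 1; +1 pad (align 2); @2: cooldown [2B, align 2] → 4; @4: y [2B, align 2] → 6; @6: id [2B, align 2] → 8; size 8, align 2
@0: signature [4B, align 4] → 4
@4: version [9B, align 1] → 13
+3 pad (align 4)
@16: inode [4B, align 4] → 20
@20: blocks [8B, align 2] → 28
@28: size [4B, align 4] → 32
@32: mtime [2B, align 2] → 34
@34: attrs [1B, align 1] → 35
+1 pad (align 2)
@36: crc [2B, align 2] → 38
+2 tail pad (align 4)
size 40, align 4
— Event2 —
@0: signature [4B, align 4] → 4
@4: inode [4B, align 4] → 8
@8: size [4B, align 4] → 12
@12: blocks [8B, align 2] → 20
@20: mtime [2B, align 2] → 22
@22: crc [2B, align 2] → 24
@24: version [9B, align 1] → 33
@33: attrs [1B, align 1] → 34
+2 tail pad (align 4)
size 36, align 4
40 − 36 = 4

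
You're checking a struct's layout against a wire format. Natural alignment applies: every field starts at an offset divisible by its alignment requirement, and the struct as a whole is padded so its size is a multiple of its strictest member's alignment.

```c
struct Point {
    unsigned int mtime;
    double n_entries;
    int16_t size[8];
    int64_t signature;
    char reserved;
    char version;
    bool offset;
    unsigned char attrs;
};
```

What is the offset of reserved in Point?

0..4  mtime  (4B, 4-aligned)
4..8  -- padding (4B)
8..16  n_entries  (8B, 8-aligned)
16..32  size  (16B, 2-aligned)
32..40  signature  (8B, 8-aligned)
40..41  reserved  (1B, 1-aligned)

40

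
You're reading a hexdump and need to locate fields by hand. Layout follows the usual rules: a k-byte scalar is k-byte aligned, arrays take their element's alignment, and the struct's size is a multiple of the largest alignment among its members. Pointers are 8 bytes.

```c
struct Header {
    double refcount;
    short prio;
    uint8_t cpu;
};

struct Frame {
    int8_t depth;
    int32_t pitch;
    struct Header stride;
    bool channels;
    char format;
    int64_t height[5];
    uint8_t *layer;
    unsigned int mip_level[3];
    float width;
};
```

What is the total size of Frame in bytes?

96 bytes

Header: refcount at 0 (size 8, align 8) → ends 8; prio at 8 (size 2, align 2) → ends 10; cpu at 10 (size 1, align 1) → ends 11; tail pad 5 to reach multiple of 8; total 16 bytes, alignment 8
depth at 0 (size 1, align 1) → ends 1
pad 3 to align 4 for pitch
pitch at 4 (size 4, align 4) → ends 8
stride at 8 (size 16, align 8) → ends 24
channels at 24 (size 1, align 1) → ends 25
format at 25 (size 1, align 1) → ends 26
pad 6 to align 8 for height
height at 32 (size 40, align 8) → ends 72
layer at 72 (size 8, align 8) → ends 80
mip_level at 80 (size 12, align 4) → ends 92
width at 92 (size 4, align 4) → ends 96
total 96 bytes, alignment 8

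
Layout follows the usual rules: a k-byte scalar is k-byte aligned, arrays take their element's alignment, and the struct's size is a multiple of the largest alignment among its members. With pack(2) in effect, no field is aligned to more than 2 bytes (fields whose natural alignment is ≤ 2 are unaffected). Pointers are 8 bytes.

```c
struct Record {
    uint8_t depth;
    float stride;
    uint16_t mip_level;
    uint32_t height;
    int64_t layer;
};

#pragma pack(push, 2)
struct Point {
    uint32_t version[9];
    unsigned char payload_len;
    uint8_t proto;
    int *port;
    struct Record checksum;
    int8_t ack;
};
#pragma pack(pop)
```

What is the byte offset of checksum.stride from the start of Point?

50

Record: @0: depth [1B, align 1] → 1; +3 pad (align 4); @4: stride [4B, align 4] → 8; @8: mip_level [2B, align 2] → 10; +2 pad (align 4); @12: height [4B, align 4] → 16; @16: layer [8B, align 8] → 24; size 24, align 8
@0: version [36B, align 2] → 36
@36: payload_len [1B, align 1] → 37
@37: proto [1B, align 1] → 38
@38: port [8B, align 2] → 46
@46: checksum [24B, align 2] → 70
within Record: stride at 4
46 + 4 = 50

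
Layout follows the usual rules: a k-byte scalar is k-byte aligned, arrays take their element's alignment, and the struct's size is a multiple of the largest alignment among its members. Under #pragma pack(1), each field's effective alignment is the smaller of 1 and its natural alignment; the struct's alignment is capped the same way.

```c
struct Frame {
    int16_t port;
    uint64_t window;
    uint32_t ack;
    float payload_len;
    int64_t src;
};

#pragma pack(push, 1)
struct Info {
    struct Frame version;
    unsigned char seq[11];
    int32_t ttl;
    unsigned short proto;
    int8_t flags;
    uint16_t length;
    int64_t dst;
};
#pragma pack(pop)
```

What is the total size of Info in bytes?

60 bytes

Frame: port at 0 (size 2, align 2) → ends 2; pad 6 to align 8 for window; window at 8 (size 8, align 8) → ends 16; ack at 16 (size 4, align 4) → ends 20; payload_len at 20 (size 4, align 4) → ends 24; src at 24 (size 8, align 8) → ends 32; total 32 bytes, alignment 8
version at 0 (size 32, align 1) → ends 32
seq at 32 (size 11, align 1) → ends 43
ttl at 43 (size 4, align 1) → ends 47
proto at 47 (size 2, align 1) → ends 49
flags at 49 (size 1, align 1) → ends 50
length at 50 (size 2, align 1) → ends 52
dst at 52 (size 8, align 1) → ends 60
total 60 bytes, alignment 1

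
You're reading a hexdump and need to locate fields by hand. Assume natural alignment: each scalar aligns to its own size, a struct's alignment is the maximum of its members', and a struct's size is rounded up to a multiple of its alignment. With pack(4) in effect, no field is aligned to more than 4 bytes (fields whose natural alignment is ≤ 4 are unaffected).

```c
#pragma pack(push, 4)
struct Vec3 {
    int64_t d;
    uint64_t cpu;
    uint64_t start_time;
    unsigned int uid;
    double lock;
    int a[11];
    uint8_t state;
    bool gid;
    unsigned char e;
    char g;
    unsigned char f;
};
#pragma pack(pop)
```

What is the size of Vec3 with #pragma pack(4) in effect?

d at 0 (size 8, align 4) → ends 8
cpu at 8 (size 8, align 4) → ends 16
start_time at 16 (size 8, align 4) → ends 24
uid at 24 (size 4, align 4) → ends 28
lock at 28 (size 8, align 4) → ends 36
a at 36 (size 44, align 4) → ends 80
state at 80 (size 1, align 1) → ends 81
gid at 81 (size 1, align 1) → ends 82
e at 82 (size 1, align 1) → ends 83
g at 83 (size 1, align 1) → ends 84
f at 84 (size 1, align 1) → ends 85
tail pad 3 to reach multiple of 4
total 88 bytes, alignment 4

88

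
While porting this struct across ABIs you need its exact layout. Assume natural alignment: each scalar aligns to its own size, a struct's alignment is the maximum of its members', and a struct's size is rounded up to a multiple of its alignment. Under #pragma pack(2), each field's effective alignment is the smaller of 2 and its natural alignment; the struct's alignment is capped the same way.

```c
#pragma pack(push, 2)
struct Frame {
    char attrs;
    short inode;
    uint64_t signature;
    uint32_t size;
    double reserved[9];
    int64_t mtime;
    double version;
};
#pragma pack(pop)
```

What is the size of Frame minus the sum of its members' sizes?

1

attrs at 0 (size 1, align 1) → ends 1
pad 1 to align 2 for inode
inode at 2 (size 2, align 2) → ends 4
signature at 4 (size 8, align 2) → ends 12
size at 12 (size 4, align 2) → ends 16
reserved at 16 (size 72, align 2) → ends 88
mtime at 88 (size 8, align 2) → ends 96
version at 96 (size 8, align 2) → ends 104
total 104 bytes, alignment 2
data bytes 103, size 104 → padding 1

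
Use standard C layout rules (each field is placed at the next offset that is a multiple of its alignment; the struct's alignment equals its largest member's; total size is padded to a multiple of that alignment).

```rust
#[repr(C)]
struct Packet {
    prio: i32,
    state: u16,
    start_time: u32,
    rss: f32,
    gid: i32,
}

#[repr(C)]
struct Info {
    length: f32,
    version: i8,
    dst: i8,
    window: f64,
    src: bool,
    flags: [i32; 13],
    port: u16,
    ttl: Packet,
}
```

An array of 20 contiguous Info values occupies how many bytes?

1920

Packet: 0..4  prio  (4B, 4-aligned); 4..6  state  (2B, 2-aligned); 6..8  -- padding (2B); 8..12  start_time  (4B, 4-aligned); 12..16  rss  (4B, 4-aligned); 16..20  gid  (4B, 4-aligned); sizeof = 20, alignof = 4
0..4  length  (4B, 4-aligned)
4..5  version  (1B, 1-aligned)
5..6  dst  (1B, 1-aligned)
6..8  -- padding (2B)
8..16  window  (8B, 8-aligned)
16..17  src  (1B, 1-aligned)
17..20  -- padding (3B)
20..72  flags  (52B, 4-aligned)
72..74  port  (2B, 2-aligned)
74..76  -- padding (2B)
76..96  ttl  (20B, 4-aligned)
sizeof = 96, alignof = 8
array of 20: 20 × 96 = 1920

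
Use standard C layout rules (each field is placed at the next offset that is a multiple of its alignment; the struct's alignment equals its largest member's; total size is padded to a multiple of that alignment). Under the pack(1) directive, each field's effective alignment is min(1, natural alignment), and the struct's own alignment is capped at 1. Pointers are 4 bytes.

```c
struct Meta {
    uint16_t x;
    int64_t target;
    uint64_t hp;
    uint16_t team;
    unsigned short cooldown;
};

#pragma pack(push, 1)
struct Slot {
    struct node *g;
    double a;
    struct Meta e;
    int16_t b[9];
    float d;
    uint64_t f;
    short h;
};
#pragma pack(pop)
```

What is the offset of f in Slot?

66

Meta: @0: x [2B, align 2] → 2; +6 pad (align 8); @8: target [8B, align 8] → 16; @16: hp [8B, align 8] → 24; @24: team [2B, align 2] → 26; @26: cooldown [2B, align 2] → 28; +4 tail pad (align 8); size 32, align 8
@0: g [4B, align 1] → 4
@4: a [8B, align 1] → 12
@12: e [32B, align 1] → 44
@44: b [18B, align 1] → 62
@62: d [4B, align 1] → 66
@66: f [8B, align 1] → 74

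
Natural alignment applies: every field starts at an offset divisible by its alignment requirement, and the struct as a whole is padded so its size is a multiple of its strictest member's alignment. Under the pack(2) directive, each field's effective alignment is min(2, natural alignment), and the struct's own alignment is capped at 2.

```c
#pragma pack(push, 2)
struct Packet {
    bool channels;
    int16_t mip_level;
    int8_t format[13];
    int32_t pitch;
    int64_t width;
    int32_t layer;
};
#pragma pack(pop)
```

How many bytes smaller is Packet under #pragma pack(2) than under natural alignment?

6

natural layout:
  0..1  channels  (1B, 1-aligned)
  1..2  -- padding (1B)
  2..4  mip_level  (2B, 2-aligned)
  4..17  format  (13B, 1-aligned)
  17..20  -- padding (3B)
  20..24  pitch  (4B, 4-aligned)
  24..32  width  (8B, 8-aligned)
  32..36  layer  (4B, 4-aligned)
  36..40  -- tail padding (4B)
  sizeof = 40, alignof = 8
packed(2) layout:
  0..1  channels  (1B, 1-aligned)
  1..2  -- padding (1B)
  2..4  mip_level  (2B, 2-aligned)
  4..17  format  (13B, 1-aligned)
  17..18  -- padding (1B)
  18..22  pitch  (4B, 2-aligned)
  22..30  width  (8B, 2-aligned)
  30..34  layer  (4B, 2-aligned)
  sizeof = 34, alignof = 2
40 − 34 = 6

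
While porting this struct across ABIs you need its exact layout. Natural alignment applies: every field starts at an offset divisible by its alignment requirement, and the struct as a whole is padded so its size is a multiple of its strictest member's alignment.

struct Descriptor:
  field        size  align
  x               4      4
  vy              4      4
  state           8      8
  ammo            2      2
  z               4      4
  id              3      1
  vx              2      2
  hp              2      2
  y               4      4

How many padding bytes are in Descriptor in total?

0..4  x  (4B, 4-aligned)
4..8  vy  (4B, 4-aligned)
8..16  state  (8B, 8-aligned)
16..18  ammo  (2B, 2-aligned)
18..20  -- padding (2B)
20..24  z  (4B, 4-aligned)
24..27  id  (3B, 1-aligned)
27..28  -- padding (1B)
28..30  vx  (2B, 2-aligned)
30..32  hp  (2B, 2-aligned)
32..36  y  (4B, 4-aligned)
36..40  -- tail padding (4B)
sizeof = 40, alignof = 8
data bytes 33, size 40 → padding 7

7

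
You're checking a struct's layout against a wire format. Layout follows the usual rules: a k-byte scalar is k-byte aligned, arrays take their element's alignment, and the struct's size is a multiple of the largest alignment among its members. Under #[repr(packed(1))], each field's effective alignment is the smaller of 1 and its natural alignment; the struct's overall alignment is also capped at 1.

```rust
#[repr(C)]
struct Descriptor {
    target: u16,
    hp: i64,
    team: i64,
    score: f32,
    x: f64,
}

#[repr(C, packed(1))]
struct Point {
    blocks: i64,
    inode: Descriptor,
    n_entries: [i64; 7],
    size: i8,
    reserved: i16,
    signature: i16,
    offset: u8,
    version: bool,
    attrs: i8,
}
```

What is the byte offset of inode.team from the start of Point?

24

Descriptor: @0: target [2B, align 2] → 2; +6 pad (align 8); @8: hp [8B, align 8] → 16; @16: team [8B, align 8] → 24; @24: score [4B, align 4] → 28; +4 pad (align 8); @32: x [8B, align 8] → 40; size 40, align 8
@0: blocks [8B, align 1] → 8
@8: inode [40B, align 1] → 48
within Descriptor: team at 16
8 + 16 = 24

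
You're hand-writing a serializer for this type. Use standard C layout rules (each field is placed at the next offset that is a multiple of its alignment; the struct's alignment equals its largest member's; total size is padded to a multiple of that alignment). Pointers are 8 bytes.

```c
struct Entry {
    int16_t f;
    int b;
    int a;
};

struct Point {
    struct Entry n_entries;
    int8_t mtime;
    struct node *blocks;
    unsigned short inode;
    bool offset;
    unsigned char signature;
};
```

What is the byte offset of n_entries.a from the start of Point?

Entry: f at 0 (size 2, align 2) → ends 2; pad 2 to align 4 for b; b at 4 (size 4, align 4) → ends 8; a at 8 (size 4, align 4) → ends 12; total 12 bytes, alignment 4
n_entries at 0 (size 12, align 4) → ends 12
within Entry: a at 8
0 + 8 = 8

8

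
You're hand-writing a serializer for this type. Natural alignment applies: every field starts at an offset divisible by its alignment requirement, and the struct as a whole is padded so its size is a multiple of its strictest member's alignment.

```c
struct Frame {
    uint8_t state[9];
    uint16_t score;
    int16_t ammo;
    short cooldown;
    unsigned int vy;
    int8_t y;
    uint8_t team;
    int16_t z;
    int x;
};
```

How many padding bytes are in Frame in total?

@0: state [9B, align 1] → 9
+1 pad (align 2)
@10: score [2B, align 2] → 12
@12: ammo [2B, align 2] → 14
@14: cooldown [2B, align 2] → 16
@16: vy [4B, align 4] → 20
@20: y [1B, align 1] → 21
@21: team [1B, align 1] → 22
@22: z [2B, align 2] → 24
@24: x [4B, align 4] → 28
size 28, align 4
data bytes 27, size 28 → padding 1

1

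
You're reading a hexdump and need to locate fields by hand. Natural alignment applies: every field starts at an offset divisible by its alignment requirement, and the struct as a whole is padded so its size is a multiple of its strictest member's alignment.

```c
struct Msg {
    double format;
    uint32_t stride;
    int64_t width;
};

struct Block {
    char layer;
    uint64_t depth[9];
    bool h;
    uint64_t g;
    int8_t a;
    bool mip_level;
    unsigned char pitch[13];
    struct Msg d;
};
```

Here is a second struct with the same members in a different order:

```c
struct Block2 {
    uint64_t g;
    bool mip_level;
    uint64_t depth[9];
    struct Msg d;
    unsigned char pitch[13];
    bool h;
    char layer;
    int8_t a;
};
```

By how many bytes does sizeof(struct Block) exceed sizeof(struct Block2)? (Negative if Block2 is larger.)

Msg: 0..8  format  (8B, 8-aligned); 8..12  stride  (4B, 4-aligned); 12..16  -- padding (4B); 16..24  width  (8B, 8-aligned); sizeof = 24, alignof = 8
0..1  layer  (1B, 1-aligned)
1..8  -- padding (7B)
8..80  depth  (72B, 8-aligned)
80..81  h  (1B, 1-aligned)
81..88  -- padding (7B)
88..96  g  (8B, 8-aligned)
96..97  a  (1B, 1-aligned)
97..98  mip_level  (1B, 1-aligned)
98..111  pitch  (13B, 1-aligned)
111..112  -- padding (1B)
112..136  d  (24B, 8-aligned)
sizeof = 136, alignof = 8
— Block2 —
0..8  g  (8B, 8-aligned)
8..9  mip_level  (1B, 1-aligned)
9..16  -- padding (7B)
16..88  depth  (72B, 8-aligned)
88..112  d  (24B, 8-aligned)
112..125  pitch  (13B, 1-aligned)
125..126  h  (1B, 1-aligned)
126..127  layer  (1B, 1-aligned)
127..128  a  (1B, 1-aligned)
sizeof = 128, alignof = 8
136 − 128 = 8

8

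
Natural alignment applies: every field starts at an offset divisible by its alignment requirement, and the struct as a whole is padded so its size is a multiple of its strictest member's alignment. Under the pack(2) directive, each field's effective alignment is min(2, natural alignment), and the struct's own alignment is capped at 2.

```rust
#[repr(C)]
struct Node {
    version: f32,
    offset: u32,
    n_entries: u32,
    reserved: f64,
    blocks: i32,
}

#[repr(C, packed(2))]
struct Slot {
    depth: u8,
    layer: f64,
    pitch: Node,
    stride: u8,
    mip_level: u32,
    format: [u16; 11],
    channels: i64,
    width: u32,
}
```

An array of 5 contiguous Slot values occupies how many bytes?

410

Node: 0..4  version  (4B, 4-aligned); 4..8  offset  (4B, 4-aligned); 8..12  n_entries  (4B, 4-aligned); 12..16  -- padding (4B); 16..24  reserved  (8B, 8-aligned); 24..28  blocks  (4B, 4-aligned); 28..32  -- tail padding (4B); sizeof = 32, alignof = 8
0..1  depth  (1B, 1-aligned)
1..2  -- padding (1B)
2..10  layer  (8B, 2-aligned)
10..42  pitch  (32B, 2-aligned)
42..43  stride  (1B, 1-aligned)
43..44  -- padding (1B)
44..48  mip_level  (4B, 2-aligned)
48..70  format  (22B, 2-aligned)
70..78  channels  (8B, 2-aligned)
78..82  width  (4B, 2-aligned)
sizeof = 82, alignof = 2
array of 5: 5 × 82 = 410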